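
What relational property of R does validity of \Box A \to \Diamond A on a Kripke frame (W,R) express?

This is the D axiom.
It corresponds to seriality: \forall x \exists y Rxy.

Seriality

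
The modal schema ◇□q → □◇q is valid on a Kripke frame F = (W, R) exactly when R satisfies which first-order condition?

convergence

This schema is the .2 axiom.
It corresponds to convergence: ∀x ∀y ∀z (Rxy ∧ Rxz → ∃w (Ryw ∧ Rzw)).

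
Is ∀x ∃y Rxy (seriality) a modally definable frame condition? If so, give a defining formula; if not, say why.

The condition is seriality. A defining modal formula is □q → ◇q.
Suppose □q→◇q is valid. At any x set V(q)=W. Then □q at x, so ◇q at x, so x has a successor.

Yes, by □q → ◇q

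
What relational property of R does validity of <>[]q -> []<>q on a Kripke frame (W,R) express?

This is the .2 axiom.
Its frame correspondent is convergence — forall x forall y forall z (Rxy & Rxz -> exists w (Ryw & Rzw)).

convergence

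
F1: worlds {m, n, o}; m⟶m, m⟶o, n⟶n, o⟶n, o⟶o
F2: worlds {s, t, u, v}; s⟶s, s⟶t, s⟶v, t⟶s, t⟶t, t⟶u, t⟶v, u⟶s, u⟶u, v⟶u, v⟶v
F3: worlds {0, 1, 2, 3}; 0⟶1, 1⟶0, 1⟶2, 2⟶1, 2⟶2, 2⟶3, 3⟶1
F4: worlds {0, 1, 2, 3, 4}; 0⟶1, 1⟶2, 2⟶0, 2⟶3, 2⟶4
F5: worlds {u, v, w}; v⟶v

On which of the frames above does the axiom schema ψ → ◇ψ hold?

This is the axiom for reflexivity; its first-order frame correspondent is ∀x Rxx.
F1: satisfies the condition.
F2: satisfies the condition.
F3: fails — world 0 does not see itself.
F4: fails — world 0 does not see itself.
F5: fails — world u does not see itself.
Valid on: F1, F2.

F1, F2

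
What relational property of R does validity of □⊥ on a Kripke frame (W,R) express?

□⊥ is valid iff no world has any successor (otherwise □⊥ fails at any world with one).

emptiness of R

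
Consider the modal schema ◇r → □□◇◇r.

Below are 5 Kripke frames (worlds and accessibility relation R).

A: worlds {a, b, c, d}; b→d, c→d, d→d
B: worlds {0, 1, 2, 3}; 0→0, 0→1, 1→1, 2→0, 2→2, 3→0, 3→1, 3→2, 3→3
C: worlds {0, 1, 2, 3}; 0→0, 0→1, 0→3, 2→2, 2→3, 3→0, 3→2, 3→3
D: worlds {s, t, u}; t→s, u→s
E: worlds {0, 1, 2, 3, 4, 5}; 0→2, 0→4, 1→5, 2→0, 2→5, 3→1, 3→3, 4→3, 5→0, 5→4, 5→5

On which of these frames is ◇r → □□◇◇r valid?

A, D

Frame correspondent (Sahlqvist): ∀x ∀y ∀z ((xRy ∧ xR²z) → ∃w (y = w ∧ zR²w)) — i.e. a generalized confluence (Geach) condition.
A: condition met.
B: fails — 0R0, 0R²1 but no w with 0=w and 1R²w.
C: fails — 0R0, 0R²1 but no w with 0=w and 1R²w.
D: condition met.
E: fails — 0R2, 0R²0 but no w with 2=w and 0R²w.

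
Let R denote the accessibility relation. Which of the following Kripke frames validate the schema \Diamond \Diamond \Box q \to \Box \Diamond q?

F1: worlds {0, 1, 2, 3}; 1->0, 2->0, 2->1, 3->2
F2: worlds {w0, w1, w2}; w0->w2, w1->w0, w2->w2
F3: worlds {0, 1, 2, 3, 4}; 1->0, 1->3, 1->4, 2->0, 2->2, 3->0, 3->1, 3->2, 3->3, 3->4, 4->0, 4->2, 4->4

This is the axiom for a generalized confluence (Geach) condition; its first-order frame correspondent is \forall x \forall y \forall z ((x R^2 y \wedge xRz) \to \exists w (yRw \wedge zRw)).
F1: fails — 2R²0, 2R0 but no w with 0Rw and 0Rw.
F2: holds.
F3: fails — 1R²0, 1R0 but no w with 0Rw and 0Rw.

F2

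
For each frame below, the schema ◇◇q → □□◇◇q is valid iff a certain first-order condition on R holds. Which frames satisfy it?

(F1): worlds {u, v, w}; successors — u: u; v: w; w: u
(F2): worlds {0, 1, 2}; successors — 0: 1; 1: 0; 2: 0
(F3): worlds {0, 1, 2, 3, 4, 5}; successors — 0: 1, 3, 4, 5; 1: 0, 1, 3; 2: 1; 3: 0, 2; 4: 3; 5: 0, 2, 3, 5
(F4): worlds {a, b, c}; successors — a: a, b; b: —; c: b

This is the axiom for a generalized confluence (Geach) condition; its first-order frame correspondent is ∀x ∀y ∀z ((xR²y ∧ xR²z) → ∃w (y = w ∧ zR²w)).
(F1): holds.
(F2): holds.
(F3): fails — 0R²0, 0R²3 but no w with 0=w and 3R²w.
(F4): fails — aR²a, aR²b but no w with a=w and bR²w.

(F1), (F2)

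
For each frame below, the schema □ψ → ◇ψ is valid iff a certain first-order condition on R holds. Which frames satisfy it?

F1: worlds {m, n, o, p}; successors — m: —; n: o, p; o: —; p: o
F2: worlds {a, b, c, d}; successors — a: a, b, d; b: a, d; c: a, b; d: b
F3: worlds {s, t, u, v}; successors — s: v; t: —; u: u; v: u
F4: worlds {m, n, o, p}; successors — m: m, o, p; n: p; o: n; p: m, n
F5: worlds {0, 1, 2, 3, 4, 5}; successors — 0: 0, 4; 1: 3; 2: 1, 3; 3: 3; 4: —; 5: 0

F2, F4

This is the axiom for seriality; its first-order frame correspondent is ∀x ∃y Rxy.
F1: fails — world m has no successor.
F2: ✓.
F3: fails — world t has no successor.
F4: ✓.
F5: fails — world 4 has no successor.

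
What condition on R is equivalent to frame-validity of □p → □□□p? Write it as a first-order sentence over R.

∀x ∀z (xR³z → ∃w (xRw ∧ z = w))

This is a Sahlqvist (Geach-type) schema ◇^0□^1p → □^3◇^0p.
Minimal-valuation argument: fix x; take any y with xR^0y and any z with xR^3z. Set V(p) to the set of worlds R-reachable from y in exactly 1 step. Then □^1p holds at y, so the antecedent holds at x; validity forces ◇^0p at z, giving a w with zR^0w and yR^1w.
First-order correspondent: ∀x ∀z (xR³z → ∃w (xRw ∧ z = w)).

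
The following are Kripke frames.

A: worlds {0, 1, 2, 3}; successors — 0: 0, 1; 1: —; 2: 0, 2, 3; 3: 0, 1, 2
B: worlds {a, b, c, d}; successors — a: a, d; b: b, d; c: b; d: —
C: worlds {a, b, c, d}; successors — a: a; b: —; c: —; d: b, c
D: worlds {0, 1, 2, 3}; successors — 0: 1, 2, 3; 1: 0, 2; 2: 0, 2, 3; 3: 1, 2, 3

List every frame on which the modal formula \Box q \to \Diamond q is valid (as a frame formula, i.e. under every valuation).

D

Frame correspondent (Sahlqvist): \forall x \exists y Rxy — i.e. seriality.
A: fails — world 1 has no successor.
B: fails — world d has no successor.
C: fails — world b has no successor.
D: condition met.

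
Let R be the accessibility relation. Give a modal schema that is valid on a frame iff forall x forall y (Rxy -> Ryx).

ψ → □◇ψ

This is symmetry; the standard corresponding axiom is B: ψ → □◇ψ.
Suppose ψ→□◇ψ is valid. Take Rxy and set V(ψ)={x}. Then ψ at x, so □◇ψ at x, so ◇ψ at y, so some z with Ryz has ψ; z=x, i.e. Ryx.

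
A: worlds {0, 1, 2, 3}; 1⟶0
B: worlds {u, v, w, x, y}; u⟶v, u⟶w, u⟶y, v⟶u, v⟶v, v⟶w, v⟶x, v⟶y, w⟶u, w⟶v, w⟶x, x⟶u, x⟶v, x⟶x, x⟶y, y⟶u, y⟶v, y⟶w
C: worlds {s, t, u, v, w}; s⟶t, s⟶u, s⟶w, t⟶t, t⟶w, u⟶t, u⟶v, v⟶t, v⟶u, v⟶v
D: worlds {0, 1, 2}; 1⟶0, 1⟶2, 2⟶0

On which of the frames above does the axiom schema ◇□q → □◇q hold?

B

The schema corresponds to convergence: ∀x ∀y ∀z (Rxy ∧ Rxz → ∃w (Ryw ∧ Rzw)).
A: fails — R10 and R10 but 0 and 0 have no common successor.
B: condition met.
C: fails — Rsw and Rsw but w and w have no common successor.
D: fails — R12 and R10 but 2 and 0 have no common successor.
Valid on: B.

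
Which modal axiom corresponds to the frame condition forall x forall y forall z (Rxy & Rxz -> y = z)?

The condition is partial functionality. The CD schema ◇p → □p defines it.
Suppose ◇p→□p is valid. Take Rxy, Rxz and set V(p)={y}. Then ◇p at x, so □p at x, so p at z, i.e. z=y.

◇p → □p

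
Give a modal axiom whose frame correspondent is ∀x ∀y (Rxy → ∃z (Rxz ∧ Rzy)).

The condition is density. The C4 schema □□p → □p defines it.
Suppose □□p→□p is valid. Take Rxy and set V(p)={w : xR²w}. Then □□p at x, so □p at x, so p at y, i.e. ∃z(Rxz∧Rzy).

□□p → □p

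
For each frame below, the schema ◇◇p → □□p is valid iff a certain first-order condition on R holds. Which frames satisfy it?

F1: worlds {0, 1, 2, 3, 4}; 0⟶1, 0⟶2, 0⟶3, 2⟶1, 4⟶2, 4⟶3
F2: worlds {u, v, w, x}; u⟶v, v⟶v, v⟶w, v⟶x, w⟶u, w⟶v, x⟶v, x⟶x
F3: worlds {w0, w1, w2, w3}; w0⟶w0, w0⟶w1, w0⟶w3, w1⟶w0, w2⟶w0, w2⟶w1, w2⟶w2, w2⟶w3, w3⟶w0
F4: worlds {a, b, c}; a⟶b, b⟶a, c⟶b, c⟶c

F1

The schema corresponds to a generalized confluence (Geach) condition: ∀x ∀y ∀z ((xR²y ∧ xR²z) → ∃w (y = w ∧ z = w)).
F1: ✓.
F2: fails — uR²v, uR²w but v ≠ w.
F3: fails — w0R²w0, w0R²w1 but w0 ≠ w1.
F4: fails — cR²a, cR²b but a ≠ b.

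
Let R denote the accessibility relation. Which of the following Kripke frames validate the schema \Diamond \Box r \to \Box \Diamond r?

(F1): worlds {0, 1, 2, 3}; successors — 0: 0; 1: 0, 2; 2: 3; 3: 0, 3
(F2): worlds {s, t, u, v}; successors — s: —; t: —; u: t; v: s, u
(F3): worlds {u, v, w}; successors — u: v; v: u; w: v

(F3)

This is the axiom for convergence; its first-order frame correspondent is \forall x \forall y \forall z (Rxy \wedge Rxz \to \exists w (Ryw \wedge Rzw)).
(F1): fails — R10 and R12 but 0 and 2 have no common successor.
(F2): fails — Rut and Rut but t and t have no common successor.
(F3): satisfies the condition.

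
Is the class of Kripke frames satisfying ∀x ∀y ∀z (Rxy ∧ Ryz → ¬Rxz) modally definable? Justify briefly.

Modal frame validity is preserved under surjective bounded morphisms.
The 5-cycle (worlds 0,1,2,3,4 with 0→1→2→3→4→0) is intransitive. Mapping every world to a single reflexive point • is a surjective bounded morphism; the reflexive point is not intransitive (R••∧R•• but R••).
So the class is not modally definable.

Not definable by any modal formula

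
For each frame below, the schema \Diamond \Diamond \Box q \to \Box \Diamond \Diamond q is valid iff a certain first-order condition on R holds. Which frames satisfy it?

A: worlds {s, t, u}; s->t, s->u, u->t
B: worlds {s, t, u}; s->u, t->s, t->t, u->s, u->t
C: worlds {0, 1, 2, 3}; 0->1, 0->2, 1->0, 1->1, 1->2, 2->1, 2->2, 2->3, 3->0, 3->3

Frame correspondent (Sahlqvist): \forall x \forall y \forall z ((x R^2 y \wedge xRz) \to \exists w (yRw \wedge z R^2 w)) — i.e. a generalized confluence (Geach) condition.
A: fails — sR²t, sRt but no w with tRw and tR²w.
B: fails — tR²s, tRs but no w with sRw and sR²w.
C: ✓.
Valid on: C.

C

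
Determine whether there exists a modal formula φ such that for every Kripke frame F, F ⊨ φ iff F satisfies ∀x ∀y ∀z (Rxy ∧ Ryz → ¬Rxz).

Not definable by any modal formula

Any modally definable frame class is closed under surjective bounded morphisms.
The 3-cycle (worlds s,t,u with s→t→u→s) is intransitive. Mapping every world to a single reflexive point • is a surjective bounded morphism; the reflexive point is not intransitive (R••∧R•• but R••).
So the class is not modally definable.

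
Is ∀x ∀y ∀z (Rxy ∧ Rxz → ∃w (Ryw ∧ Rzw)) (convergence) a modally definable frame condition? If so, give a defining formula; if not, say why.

The condition is convergence. A defining modal formula is ◇□p → □◇p.

Yes, by ◇□p → □◇p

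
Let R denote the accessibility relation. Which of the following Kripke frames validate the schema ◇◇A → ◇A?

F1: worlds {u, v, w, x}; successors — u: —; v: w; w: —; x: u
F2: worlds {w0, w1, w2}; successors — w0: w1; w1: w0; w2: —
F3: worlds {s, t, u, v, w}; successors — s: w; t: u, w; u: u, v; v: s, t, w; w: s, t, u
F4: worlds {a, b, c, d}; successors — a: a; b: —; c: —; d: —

This is the axiom for transitivity; its first-order frame correspondent is ∀x ∀y ∀z (Rxy ∧ Ryz → Rxz).
F1: satisfies the condition.
F2: fails — Rw0w1 and Rw1w0 but not Rw0w0.
F3: fails — Ruv and Rvw but not Ruw.
F4: satisfies the condition.

F1, F4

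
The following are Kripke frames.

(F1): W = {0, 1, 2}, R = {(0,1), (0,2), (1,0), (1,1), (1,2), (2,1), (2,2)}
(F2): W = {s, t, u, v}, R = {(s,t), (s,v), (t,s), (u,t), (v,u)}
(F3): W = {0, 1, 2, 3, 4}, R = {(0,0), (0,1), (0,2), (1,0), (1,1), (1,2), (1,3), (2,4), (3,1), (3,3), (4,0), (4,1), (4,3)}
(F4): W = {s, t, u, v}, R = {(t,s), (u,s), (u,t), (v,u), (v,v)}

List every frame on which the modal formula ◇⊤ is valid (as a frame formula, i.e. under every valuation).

(F1), (F2), (F3)

The schema corresponds to seriality: ∀x ∃y Rxy.
(F1): satisfies the condition.
(F2): satisfies the condition.
(F3): satisfies the condition.
(F4): fails — world s has no successor.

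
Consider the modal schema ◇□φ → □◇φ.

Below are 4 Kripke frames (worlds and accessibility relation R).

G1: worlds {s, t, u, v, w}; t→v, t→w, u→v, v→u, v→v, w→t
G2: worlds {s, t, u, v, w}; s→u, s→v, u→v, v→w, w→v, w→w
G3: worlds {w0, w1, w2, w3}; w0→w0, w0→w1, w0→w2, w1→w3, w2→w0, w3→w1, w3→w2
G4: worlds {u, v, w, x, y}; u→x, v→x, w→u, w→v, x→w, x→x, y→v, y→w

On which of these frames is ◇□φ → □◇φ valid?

Frame correspondent (Sahlqvist): ∀x ∀y ∀z (Rxy ∧ Rxz → ∃w (Ryw ∧ Rzw)) — i.e. convergence.
G1: fails — Rtv and Rtw but v and w have no common successor.
G2: fails — Rsv and Rsu but v and u have no common successor.
G3: fails — Rw0w1 and Rw0w0 but w1 and w0 have no common successor.
G4: fails — Rxw and Rxx but w and x have no common successor.
Valid on no frame.

none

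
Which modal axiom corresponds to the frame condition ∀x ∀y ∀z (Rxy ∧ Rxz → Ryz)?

This is the Euclidean property; the standard corresponding axiom is 5: ◇r → □◇r.
Suppose ◇r→□◇r is valid. Take Rxy, Rxz and set V(r)={y}. Then ◇r at x, so □◇r at x, so ◇r at z, so some w with Rzw has r; w=y, i.e. Rzy. By symmetry of the argument, Ryz.

◇r → □◇r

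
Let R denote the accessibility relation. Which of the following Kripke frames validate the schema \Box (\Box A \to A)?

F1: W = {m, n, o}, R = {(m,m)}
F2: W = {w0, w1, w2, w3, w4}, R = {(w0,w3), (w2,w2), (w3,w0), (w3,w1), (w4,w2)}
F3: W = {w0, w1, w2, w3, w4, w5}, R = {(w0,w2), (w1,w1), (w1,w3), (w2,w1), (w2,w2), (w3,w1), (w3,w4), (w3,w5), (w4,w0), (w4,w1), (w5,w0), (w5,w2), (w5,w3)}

F1

This is the axiom for shift-reflexivity; its first-order frame correspondent is \forall x \forall y (Rxy \to Ryy).
F1: ✓.
F2: fails — Rw3w1 but not Rw1w1.
F3: fails — Rw3w5 but not Rw5w5.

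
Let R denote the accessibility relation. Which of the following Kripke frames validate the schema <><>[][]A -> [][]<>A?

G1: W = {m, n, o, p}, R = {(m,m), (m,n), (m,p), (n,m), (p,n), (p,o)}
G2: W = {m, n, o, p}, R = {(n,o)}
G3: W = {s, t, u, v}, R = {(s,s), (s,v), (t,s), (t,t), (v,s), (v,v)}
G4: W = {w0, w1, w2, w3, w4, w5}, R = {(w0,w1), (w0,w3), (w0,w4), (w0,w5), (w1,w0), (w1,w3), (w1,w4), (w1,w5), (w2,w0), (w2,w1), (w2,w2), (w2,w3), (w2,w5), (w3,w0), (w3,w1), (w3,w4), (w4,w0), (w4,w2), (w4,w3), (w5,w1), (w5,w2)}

G2, G3, G4

Frame correspondent (Sahlqvist): forall x forall y forall z ((x R^2 y & x R^2 z) -> exists w (y R^2 w & zRw)) — i.e. a generalized confluence (Geach) condition.
G1: fails — mR²m, mR²o but no w with mR²w and oRw.
G2: ✓.
G3: ✓.
G4: ✓.
Valid on: G2, G3, G4.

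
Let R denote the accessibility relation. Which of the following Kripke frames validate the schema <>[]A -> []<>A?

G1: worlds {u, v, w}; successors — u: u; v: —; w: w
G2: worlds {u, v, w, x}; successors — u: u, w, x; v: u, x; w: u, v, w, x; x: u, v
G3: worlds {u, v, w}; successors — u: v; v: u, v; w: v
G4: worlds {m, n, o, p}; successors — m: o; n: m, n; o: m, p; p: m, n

Frame correspondent (Sahlqvist): forall x forall y forall z (Rxy & Rxz -> exists w (Ryw & Rzw)) — i.e. convergence.
G1: holds.
G2: holds.
G3: holds.
G4: fails — Rnn and Rnm but n and m have no common successor.
Valid on: G1, G2, G3.

G1, G2, G3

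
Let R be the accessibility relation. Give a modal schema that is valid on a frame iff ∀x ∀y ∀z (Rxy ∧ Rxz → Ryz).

The condition is the Euclidean property. The 5 schema ◇q → □◇q defines it.
Suppose ◇q→□◇q is valid. Take Rxy, Rxz and set V(q)={y}. Then ◇q at x, so □◇q at x, so ◇q at z, so some w with Rzw has q; w=y, i.e. Rzy. By symmetry of the argument, Ryz.

◇q → □◇q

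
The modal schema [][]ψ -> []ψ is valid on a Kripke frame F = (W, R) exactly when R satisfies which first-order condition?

density: forall x forall y (Rxy -> exists z (Rxz & Rzy))

This schema is the C4 axiom.
Its frame correspondent is density — forall x forall y (Rxy -> exists z (Rxz & Rzy)).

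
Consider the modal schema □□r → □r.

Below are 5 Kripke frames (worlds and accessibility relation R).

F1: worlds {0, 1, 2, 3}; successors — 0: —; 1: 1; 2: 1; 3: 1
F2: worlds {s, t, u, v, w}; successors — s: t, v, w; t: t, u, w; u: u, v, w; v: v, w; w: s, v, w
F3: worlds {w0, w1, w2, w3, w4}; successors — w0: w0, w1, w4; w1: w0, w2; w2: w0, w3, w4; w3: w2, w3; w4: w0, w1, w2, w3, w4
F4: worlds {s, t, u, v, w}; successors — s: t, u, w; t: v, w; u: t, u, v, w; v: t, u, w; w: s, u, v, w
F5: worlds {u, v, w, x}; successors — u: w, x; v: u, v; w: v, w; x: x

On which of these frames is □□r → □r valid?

F1, F2, F4, F5

The schema corresponds to density: ∀x ∀y (Rxy → ∃z (Rxz ∧ Rzy)).
F1: ✓.
F2: ✓.
F3: fails — Rw1w2 but no z with Rw1z and Rzw2.
F4: ✓.
F5: ✓.
Valid on: F1, F2, F4, F5.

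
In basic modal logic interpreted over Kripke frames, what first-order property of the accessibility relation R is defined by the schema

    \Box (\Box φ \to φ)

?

Suppose □(□φ→φ) is valid. Take Rxy and set V(φ)={w : Ryw}. Then at y, □φ holds; since □(□φ→φ) at x, □φ→φ at y, so φ at y, i.e. Ryy.
The converse is a direct semantic check.
So the correspondent is shift-reflexivity.

shift-reflexivity: \forall x \forall y (Rxy \to Ryy)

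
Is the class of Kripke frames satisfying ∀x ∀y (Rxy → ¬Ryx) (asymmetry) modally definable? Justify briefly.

Not definable by any modal formula

Any modally definable frame class is closed under surjective bounded morphisms.
The 3-cycle (worlds 0,1,2 with 0→1→2→0) is asymmetric. Mapping every world to a single reflexive point • is a surjective bounded morphism, and the reflexive point is not asymmetric (R•• but asymmetry requires ¬R••).
Hence asymmetry is not modally definable.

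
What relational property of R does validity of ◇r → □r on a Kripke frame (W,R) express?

Suppose ◇r→□r is valid. Take Rxy, Rxz and set V(r)={y}. Then ◇r at x, so □r at x, so r at z, i.e. z=y.
Conversely, any frame satisfying ∀x ∀y ∀z (Rxy ∧ Rxz → y = z) validates the schema.
So the correspondent is partial functionality.

partial functionality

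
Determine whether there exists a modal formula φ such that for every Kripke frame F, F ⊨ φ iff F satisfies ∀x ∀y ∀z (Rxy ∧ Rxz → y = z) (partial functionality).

This is a Sahlqvist condition; the CD axiom ◇r → □r defines it.
Suppose ◇r→□r is valid. Take Rxy, Rxz and set V(r)={y}. Then ◇r at x, so □r at x, so r at z, i.e. z=y.

Yes, by ◇r → □r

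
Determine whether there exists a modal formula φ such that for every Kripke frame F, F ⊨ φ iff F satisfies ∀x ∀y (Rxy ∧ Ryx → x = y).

Not definable by any modal formula

If a class were modally definable it would be closed under surjective bounded morphisms (Goldblatt–Thomason).
The 4-cycle (worlds 0,1,2,3 with 0→1→2→3→0) is antisymmetric. Sending even-indexed worlds to s and odd-indexed worlds to t is a surjective bounded morphism onto the two-world frame with s↔t, which is not antisymmetric.
So the class is not modally definable.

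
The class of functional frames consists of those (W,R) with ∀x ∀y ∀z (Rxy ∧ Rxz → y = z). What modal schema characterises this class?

◇s → □s

The condition is partial functionality. The CD schema ◇s → □s defines it.
Suppose ◇s→□s is valid. Take Rxy, Rxz and set V(s)={y}. Then ◇s at x, so □s at x, so s at z, i.e. z=y.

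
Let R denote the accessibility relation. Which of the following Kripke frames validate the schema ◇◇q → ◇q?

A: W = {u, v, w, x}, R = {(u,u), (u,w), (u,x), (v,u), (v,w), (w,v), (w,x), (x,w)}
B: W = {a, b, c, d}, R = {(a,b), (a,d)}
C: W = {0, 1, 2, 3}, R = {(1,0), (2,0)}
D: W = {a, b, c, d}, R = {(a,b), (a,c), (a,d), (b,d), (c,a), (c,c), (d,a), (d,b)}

The schema corresponds to transitivity: ∀x ∀y ∀z (Rxy ∧ Ryz → Rxz).
A: fails — Rxw and Rwx but not Rxx.
B: satisfies the condition.
C: satisfies the condition.
D: fails — Rdb and Rbd but not Rdd.

B, C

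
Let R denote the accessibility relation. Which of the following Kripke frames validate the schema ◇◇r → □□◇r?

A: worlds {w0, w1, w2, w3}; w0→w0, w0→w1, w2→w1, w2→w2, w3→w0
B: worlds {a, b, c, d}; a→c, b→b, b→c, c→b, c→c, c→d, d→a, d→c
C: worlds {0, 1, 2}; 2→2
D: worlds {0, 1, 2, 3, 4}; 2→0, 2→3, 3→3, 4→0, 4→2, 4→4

C

The schema corresponds to a generalized confluence (Geach) condition: ∀x ∀y ∀z ((xR²y ∧ xR²z) → ∃w (y = w ∧ zRw)).
A: fails — w0R²w0, w0R²w1 but no w with w0=w and w1Rw.
B: fails — aR²b, aR²d but no w with b=w and dRw.
C: holds.
D: fails — 4R²0, 4R²0 but no w with 0=w and 0Rw.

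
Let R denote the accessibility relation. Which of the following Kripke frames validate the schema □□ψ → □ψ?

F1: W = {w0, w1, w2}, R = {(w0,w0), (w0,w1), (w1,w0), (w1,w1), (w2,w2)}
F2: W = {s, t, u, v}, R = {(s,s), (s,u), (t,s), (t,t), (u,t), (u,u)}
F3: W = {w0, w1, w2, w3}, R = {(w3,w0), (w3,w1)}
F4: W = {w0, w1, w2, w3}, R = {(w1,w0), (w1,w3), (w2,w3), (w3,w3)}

F1, F2

Frame correspondent (Sahlqvist): ∀x ∀y (Rxy → ∃z (Rxz ∧ Rzy)) — i.e. density.
F1: ✓.
F2: ✓.
F3: fails — Rw3w1 but no z with Rw3z and Rzw1.
F4: fails — Rw1w0 but no z with Rw1z and Rzw0.
Valid on: F1, F2.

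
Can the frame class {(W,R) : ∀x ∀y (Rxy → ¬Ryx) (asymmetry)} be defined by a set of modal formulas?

No — not modally definable

Modal frame validity is preserved under surjective bounded morphisms.
The 4-cycle (worlds w0,w1,w2,w3 with w0→w1→w2→w3→w0) is asymmetric. Mapping every world to a single reflexive point • is a surjective bounded morphism, and the reflexive point is not asymmetric (R•• but asymmetry requires ¬R••).
So no modal formula (or set of formulas) defines exactly the asymmetric frames.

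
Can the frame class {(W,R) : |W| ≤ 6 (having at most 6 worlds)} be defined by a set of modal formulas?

Any modally definable frame class is closed under disjoint unions.
Any modal formula valid on each of 7 disjoint one-world frames is valid on their disjoint union (validity is preserved under disjoint unions). Each one-world frame has |W|=1≤6, but the union has |W|=7.
So no modal formula (or set of formulas) defines exactly the |W|≤6 frames.

No — not modally definable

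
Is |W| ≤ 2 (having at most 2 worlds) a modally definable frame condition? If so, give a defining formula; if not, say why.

Not modally definable

If a class were modally definable it would be closed under disjoint unions (Goldblatt–Thomason).
Any modal formula valid on each of 3 disjoint one-world frames is valid on their disjoint union (validity is preserved under disjoint unions). Each one-world frame has |W|=1≤2, but the union has |W|=3.
So the class is not modally definable.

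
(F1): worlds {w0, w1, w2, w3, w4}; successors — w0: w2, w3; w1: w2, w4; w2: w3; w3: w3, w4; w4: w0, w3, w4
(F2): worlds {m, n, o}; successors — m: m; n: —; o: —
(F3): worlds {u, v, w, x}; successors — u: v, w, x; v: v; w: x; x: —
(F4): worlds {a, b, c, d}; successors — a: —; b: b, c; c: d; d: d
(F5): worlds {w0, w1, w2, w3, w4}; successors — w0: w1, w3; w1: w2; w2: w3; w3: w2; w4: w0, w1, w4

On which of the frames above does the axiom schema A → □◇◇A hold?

(F2)

Frame correspondent (Sahlqvist): ∀x ∀z (xRz → ∃w (x = w ∧ zR²w)) — i.e. a generalized confluence (Geach) condition.
(F1): fails — w0Rw2 but no w with w0=w and w2R²w.
(F2): condition met.
(F3): fails — uRv but no t with u=t and vR²t.
(F4): fails — bRc but no w with b=w and cR²w.
(F5): fails — w0Rw1 but no w with w0=w and w1R²w.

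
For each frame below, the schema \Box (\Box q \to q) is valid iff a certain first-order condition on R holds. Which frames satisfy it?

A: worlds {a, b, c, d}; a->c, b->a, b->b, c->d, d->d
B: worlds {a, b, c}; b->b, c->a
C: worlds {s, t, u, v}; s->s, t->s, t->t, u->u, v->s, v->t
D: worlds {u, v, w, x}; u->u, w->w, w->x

C

Frame correspondent (Sahlqvist): \forall x \forall y (Rxy \to Ryy) — i.e. shift-reflexivity.
A: fails — Rba but not Raa.
B: fails — Rca but not Raa.
C: holds.
D: fails — Rwx but not Rxx.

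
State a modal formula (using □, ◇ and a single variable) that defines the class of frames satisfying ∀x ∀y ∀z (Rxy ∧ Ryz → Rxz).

The condition is transitivity. The 4 schema □r → □□r defines it.

□r → □□r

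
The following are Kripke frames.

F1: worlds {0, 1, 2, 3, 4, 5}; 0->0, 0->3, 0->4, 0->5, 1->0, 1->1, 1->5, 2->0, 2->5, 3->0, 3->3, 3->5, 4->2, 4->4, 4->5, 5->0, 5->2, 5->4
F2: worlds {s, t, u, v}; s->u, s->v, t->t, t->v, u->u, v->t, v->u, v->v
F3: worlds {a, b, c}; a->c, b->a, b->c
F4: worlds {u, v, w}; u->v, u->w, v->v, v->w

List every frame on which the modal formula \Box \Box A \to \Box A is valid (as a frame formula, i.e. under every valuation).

F1, F2, F4

The schema corresponds to density: \forall x \forall y (Rxy \to \exists z (Rxz \wedge Rzy)).
F1: ✓.
F2: ✓.
F3: fails — Rac but no z with Raz and Rzc.
F4: ✓.
Valid on: F1, F2, F4.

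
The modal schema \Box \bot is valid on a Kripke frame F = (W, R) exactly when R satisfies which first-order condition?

emptiness of R

□⊥ is valid iff no world has any successor (otherwise □⊥ fails at any world with one).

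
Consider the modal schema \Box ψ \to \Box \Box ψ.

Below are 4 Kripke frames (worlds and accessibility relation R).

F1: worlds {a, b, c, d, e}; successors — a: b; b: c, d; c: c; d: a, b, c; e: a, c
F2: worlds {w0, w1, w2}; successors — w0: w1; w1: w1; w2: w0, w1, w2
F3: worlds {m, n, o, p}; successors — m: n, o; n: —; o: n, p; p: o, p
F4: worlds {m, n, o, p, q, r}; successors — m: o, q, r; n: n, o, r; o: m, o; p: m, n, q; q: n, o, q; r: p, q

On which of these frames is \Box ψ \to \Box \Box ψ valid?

This is the axiom for transitivity; its first-order frame correspondent is \forall x \forall y \forall z (Rxy \wedge Ryz \to Rxz).
F1: fails — Rea and Rab but not Reb.
F2: condition met.
F3: fails — Rop and Rpo but not Roo.
F4: fails — Rnr and Rrp but not Rnp.

F2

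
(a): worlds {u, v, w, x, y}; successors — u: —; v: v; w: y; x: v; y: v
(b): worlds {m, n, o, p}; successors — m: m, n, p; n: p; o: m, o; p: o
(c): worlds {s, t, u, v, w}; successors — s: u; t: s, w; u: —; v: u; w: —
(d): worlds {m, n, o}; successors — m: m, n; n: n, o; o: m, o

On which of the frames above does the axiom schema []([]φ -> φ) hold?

The schema corresponds to shift-reflexivity: forall x forall y (Rxy -> Ryy).
(a): fails — Rwy but not Ryy.
(b): fails — Rnp but not Rpp.
(c): fails — Rsu but not Ruu.
(d): holds.

(d)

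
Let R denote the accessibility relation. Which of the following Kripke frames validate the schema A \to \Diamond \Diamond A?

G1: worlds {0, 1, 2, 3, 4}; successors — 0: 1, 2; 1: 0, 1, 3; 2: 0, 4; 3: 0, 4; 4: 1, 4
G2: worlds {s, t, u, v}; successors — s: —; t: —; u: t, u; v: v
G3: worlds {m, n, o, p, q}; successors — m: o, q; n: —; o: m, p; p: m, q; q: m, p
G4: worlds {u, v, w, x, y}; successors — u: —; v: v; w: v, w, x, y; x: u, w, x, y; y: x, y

none

Frame correspondent (Sahlqvist): \forall x \exists w (x = w \wedge x R^2 w) — i.e. a generalized confluence (Geach) condition.
G1: fails — at 3 but no w with 3=w and 3R²w.
G2: fails — at s but no w with s=w and sR²w.
G3: fails — at n but no w with n=w and nR²w.
G4: fails — at u but no t with u=t and uR²t.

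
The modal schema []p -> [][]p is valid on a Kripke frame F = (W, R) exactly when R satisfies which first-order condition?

transitivity: forall x forall y forall z (Rxy & Ryz -> Rxz)

Suppose □p→□□p is valid. Take Rxy, Ryz and set V(p)={w : Rxw}. Then □p at x, so □□p at x, so □p at y, so p at z, i.e. Rxz.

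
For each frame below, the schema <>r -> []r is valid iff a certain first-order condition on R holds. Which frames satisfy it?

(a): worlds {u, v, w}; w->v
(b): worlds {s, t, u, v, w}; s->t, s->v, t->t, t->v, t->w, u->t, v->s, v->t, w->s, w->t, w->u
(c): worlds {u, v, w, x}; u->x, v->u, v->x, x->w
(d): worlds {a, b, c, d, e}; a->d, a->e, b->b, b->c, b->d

Frame correspondent (Sahlqvist): forall x forall y forall z (Rxy & Rxz -> y = z) — i.e. partial functionality.
(a): holds.
(b): fails — s sees both t and v.
(c): fails — v sees both u and x.
(d): fails — a sees both d and e.
Valid on: (a).

(a)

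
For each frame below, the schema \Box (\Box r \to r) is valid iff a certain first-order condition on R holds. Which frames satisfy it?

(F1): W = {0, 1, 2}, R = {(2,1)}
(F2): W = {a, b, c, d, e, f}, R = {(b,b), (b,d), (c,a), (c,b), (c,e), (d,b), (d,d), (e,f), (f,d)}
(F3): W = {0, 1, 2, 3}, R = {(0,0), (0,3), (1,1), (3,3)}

This is the axiom for shift-reflexivity; its first-order frame correspondent is \forall x \forall y (Rxy \to Ryy).
(F1): fails — R21 but not R11.
(F2): fails — Rce but not Ree.
(F3): ✓.
Valid on: (F3).

(F3)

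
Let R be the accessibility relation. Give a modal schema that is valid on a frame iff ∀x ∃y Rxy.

□s → ◇s

A defining formula is □s → ◇s (the D axiom).
Suppose □s→◇s is valid. At any x set V(s)=W. Then □s at x, so ◇s at x, so x has a successor.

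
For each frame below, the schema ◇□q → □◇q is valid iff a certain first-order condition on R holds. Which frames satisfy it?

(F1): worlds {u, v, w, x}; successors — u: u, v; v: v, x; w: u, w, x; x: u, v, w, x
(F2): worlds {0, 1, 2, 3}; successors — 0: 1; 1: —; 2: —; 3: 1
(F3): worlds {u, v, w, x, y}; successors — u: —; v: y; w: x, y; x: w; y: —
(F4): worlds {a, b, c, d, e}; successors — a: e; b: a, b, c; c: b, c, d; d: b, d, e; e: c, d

(F1)

Frame correspondent (Sahlqvist): ∀x ∀y ∀z (Rxy ∧ Rxz → ∃w (Ryw ∧ Rzw)) — i.e. convergence.
(F1): holds.
(F2): fails — R01 and R01 but 1 and 1 have no common successor.
(F3): fails — Rvy and Rvy but y and y have no common successor.
(F4): fails — Rbc and Rba but c and a have no common successor.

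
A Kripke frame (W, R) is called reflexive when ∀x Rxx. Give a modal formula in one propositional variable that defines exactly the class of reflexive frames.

The condition is reflexivity. The T schema □r → r defines it.
Suppose □r→r is valid. At any x set V(r)={w : Rxw}. Then □r holds at x, so r holds at x, i.e. Rxx.

□r → r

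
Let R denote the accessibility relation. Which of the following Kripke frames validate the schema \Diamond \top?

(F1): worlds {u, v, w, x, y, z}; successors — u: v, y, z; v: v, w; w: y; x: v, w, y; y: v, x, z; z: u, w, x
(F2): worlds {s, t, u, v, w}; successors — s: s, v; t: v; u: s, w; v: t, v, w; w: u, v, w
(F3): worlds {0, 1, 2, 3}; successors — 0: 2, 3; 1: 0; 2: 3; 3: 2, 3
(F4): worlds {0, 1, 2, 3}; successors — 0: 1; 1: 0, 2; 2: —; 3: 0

(F1), (F2), (F3)

The schema corresponds to seriality: \forall x \exists y Rxy.
(F1): condition met.
(F2): condition met.
(F3): condition met.
(F4): fails — world 2 has no successor.
Valid on: (F1), (F2), (F3).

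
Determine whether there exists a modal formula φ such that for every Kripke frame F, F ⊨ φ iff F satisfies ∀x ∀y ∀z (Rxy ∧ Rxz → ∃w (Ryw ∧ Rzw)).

This is a Sahlqvist condition; the .2 axiom ◇□r → □◇r defines it.

Definable; ◇□r → □◇r defines it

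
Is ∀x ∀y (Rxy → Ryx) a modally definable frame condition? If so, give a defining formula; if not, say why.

This is a Sahlqvist condition; the B axiom r → □◇r defines it.
Suppose r→□◇r is valid. Take Rxy and set V(r)={x}. Then r at x, so □◇r at x, so ◇r at y, so some z with Ryz has r; z=x, i.e. Ryx.

Definable; r → □◇r defines it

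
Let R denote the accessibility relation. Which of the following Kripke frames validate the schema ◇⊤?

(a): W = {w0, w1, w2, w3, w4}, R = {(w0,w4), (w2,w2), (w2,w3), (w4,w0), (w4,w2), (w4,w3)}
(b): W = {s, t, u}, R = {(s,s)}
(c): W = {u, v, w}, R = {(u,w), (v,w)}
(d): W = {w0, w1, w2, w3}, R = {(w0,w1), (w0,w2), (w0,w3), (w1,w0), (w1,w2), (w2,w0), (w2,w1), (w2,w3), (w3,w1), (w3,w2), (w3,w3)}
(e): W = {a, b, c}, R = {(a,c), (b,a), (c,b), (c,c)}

(d), (e)

The schema corresponds to seriality: ∀x ∃y Rxy.
(a): fails — world w1 has no successor.
(b): fails — world t has no successor.
(c): fails — world w has no successor.
(d): condition met.
(e): condition met.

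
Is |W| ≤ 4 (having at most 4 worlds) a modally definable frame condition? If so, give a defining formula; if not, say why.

Not modally definable

Modal frame validity is preserved under disjoint unions.
Any modal formula valid on each of 5 disjoint one-world frames is valid on their disjoint union (validity is preserved under disjoint unions). Each one-world frame has |W|=1≤4, but the union has |W|=5.
Hence having at most 4 worlds is not modally definable.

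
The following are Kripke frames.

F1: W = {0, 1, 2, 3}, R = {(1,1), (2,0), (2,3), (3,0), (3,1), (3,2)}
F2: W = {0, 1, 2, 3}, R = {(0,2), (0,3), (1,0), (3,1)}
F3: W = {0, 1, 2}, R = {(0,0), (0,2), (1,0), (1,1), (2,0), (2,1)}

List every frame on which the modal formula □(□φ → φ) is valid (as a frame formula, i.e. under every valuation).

none

The schema corresponds to shift-reflexivity: ∀x ∀y (Rxy → Ryy).
F1: fails — R32 but not R22.
F2: fails — R10 but not R00.
F3: fails — R02 but not R22.
Valid on no frame.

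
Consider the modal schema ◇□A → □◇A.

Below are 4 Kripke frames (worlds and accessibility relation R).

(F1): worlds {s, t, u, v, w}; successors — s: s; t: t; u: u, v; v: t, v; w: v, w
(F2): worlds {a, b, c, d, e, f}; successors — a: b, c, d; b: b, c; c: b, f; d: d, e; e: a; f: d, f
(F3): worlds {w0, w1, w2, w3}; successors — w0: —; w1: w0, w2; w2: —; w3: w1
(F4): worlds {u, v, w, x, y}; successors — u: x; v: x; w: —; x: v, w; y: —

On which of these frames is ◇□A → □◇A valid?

(F1)

Frame correspondent (Sahlqvist): ∀x ∀y ∀z (Rxy ∧ Rxz → ∃w (Ryw ∧ Rzw)) — i.e. convergence.
(F1): condition met.
(F2): fails — Rab and Rad but b and d have no common successor.
(F3): fails — Rw1w2 and Rw1w2 but w2 and w2 have no common successor.
(F4): fails — Rxw and Rxw but w and w have no common successor.
Valid on: (F1).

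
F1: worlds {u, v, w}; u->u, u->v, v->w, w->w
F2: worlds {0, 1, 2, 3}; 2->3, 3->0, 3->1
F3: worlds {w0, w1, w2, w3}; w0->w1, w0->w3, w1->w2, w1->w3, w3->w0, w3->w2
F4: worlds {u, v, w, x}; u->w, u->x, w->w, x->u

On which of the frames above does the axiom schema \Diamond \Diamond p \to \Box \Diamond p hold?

F2

This is the axiom for a generalized confluence (Geach) condition; its first-order frame correspondent is \forall x \forall y \forall z ((x R^2 y \wedge xRz) \to \exists w (y = w \wedge zRw)).
F1: fails — uR²u, uRv but no t with u=t and vRt.
F2: satisfies the condition.
F3: fails — w0R²w0, w0Rw1 but no w with w0=w and w1Rw.
F4: fails — uR²u, uRw but no t with u=t and wRt.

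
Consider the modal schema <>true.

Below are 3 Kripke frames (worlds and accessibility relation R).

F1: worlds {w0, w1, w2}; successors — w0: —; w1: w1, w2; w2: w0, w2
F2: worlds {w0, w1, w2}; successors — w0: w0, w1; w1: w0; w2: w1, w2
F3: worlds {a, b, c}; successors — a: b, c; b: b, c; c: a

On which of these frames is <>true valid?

F2, F3

The schema corresponds to seriality: forall x exists y Rxy.
F1: fails — world w0 has no successor.
F2: ✓.
F3: ✓.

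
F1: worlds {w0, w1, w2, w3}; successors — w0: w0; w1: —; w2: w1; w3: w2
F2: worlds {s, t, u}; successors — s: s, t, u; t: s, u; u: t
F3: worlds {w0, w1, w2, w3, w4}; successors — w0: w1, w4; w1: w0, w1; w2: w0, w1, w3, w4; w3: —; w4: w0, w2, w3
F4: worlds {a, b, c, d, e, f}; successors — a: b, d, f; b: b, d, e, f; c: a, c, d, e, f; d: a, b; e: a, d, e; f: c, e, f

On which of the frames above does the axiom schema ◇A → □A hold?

F1

The schema corresponds to partial functionality: ∀x ∀y ∀z (Rxy ∧ Rxz → y = z).
F1: satisfies the condition.
F2: fails — s sees both s and t.
F3: fails — w0 sees both w1 and w4.
F4: fails — a sees both b and d.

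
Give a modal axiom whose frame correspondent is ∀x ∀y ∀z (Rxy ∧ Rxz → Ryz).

◇r → □◇r

A defining formula is ◇r → □◇r (the 5 axiom).
Suppose ◇r→□◇r is valid. Take Rxy, Rxz and set V(r)={y}. Then ◇r at x, so □◇r at x, so ◇r at z, so some w with Rzw has r; w=y, i.e. Rzy. By symmetry of the argument, Ryz.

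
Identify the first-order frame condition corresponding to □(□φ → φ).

shift-reflexivity

Suppose □(□φ→φ) is valid. Take Rxy and set V(φ)={w : Ryw}. Then at y, □φ holds; since □(□φ→φ) at x, □φ→φ at y, so φ at y, i.e. Ryy.
The converse is a direct semantic check.
So the correspondent is shift-reflexivity.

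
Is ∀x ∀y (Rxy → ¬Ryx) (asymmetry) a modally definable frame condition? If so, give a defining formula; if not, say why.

No

Modal frame validity is preserved under surjective bounded morphisms.
The 5-cycle (worlds s,t,u,v,w with s→t→u→v→w→s) is asymmetric. Mapping every world to a single reflexive point • is a surjective bounded morphism, and the reflexive point is not asymmetric (R•• but asymmetry requires ¬R••).
So no modal formula (or set of formulas) defines exactly the asymmetric frames.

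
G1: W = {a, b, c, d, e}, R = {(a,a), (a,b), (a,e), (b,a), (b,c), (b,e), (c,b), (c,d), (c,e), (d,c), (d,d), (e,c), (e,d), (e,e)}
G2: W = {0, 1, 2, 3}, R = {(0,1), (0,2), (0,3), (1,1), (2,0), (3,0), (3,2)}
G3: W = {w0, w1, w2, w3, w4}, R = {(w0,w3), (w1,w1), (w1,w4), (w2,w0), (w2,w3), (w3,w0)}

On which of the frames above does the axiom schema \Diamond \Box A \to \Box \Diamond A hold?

The schema corresponds to convergence: \forall x \forall y \forall z (Rxy \wedge Rxz \to \exists w (Ryw \wedge Rzw)).
G1: condition met.
G2: fails — R02 and R01 but 2 and 1 have no common successor.
G3: fails — Rw1w1 and Rw1w4 but w1 and w4 have no common successor.

G1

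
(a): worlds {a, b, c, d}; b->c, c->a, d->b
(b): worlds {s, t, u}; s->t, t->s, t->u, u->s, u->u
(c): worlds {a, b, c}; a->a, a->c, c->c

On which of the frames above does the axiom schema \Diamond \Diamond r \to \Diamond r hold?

This is the axiom for transitivity; its first-order frame correspondent is \forall x \forall y \forall z (Rxy \wedge Ryz \to Rxz).
(a): fails — Rdb and Rbc but not Rdc.
(b): fails — Rus and Rst but not Rut.
(c): holds.

(c)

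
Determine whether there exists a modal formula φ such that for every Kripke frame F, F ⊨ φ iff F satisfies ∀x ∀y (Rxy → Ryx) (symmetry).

Yes — defined by r → □◇r

Yes: it is symmetry, defined by the B schema r → □◇r.
Suppose r→□◇r is valid. Take Rxy and set V(r)={x}. Then r at x, so □◇r at x, so ◇r at y, so some z with Ryz has r; z=x, i.e. Ryx.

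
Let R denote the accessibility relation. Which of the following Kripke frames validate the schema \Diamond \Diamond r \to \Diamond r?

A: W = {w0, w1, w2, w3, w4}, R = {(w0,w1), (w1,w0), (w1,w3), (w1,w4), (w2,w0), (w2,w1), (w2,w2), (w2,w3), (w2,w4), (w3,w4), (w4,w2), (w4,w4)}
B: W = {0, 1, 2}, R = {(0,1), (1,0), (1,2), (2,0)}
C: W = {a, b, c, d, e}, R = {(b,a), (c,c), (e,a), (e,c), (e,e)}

C

Frame correspondent (Sahlqvist): \forall x \forall y \forall z (Rxy \wedge Ryz \to Rxz) — i.e. transitivity.
A: fails — Rw1w0 and Rw0w1 but not Rw1w1.
B: fails — R01 and R12 but not R02.
C: ✓.
Valid on: C.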